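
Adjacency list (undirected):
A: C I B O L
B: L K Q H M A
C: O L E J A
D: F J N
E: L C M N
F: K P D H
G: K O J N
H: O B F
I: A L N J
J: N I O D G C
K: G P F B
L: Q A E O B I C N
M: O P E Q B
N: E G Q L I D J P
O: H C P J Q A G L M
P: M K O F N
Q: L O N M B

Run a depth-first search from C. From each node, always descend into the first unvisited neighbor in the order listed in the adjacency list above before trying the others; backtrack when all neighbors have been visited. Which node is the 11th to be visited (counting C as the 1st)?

Visit C
C → O
O → H
H → B
B → L
L → Q
Q → N
N → E
E → M
M → P
P → K
K → G
G → J
J → I
I → A
J → D
D → F

Visit order: C, O, H, B, L, Q, N, E, M, P, K, G, J, I, A, D, F

K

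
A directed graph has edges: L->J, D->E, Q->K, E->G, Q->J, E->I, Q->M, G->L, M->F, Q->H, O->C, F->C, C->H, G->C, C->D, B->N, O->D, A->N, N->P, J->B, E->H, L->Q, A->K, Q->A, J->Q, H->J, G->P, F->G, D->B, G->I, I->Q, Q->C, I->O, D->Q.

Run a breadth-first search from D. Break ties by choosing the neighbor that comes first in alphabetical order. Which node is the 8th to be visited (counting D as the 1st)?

I

Visit D; enqueue B, E, Q → queue [B, E, Q]
Visit B; enqueue N → queue [E, Q, N]
Visit E; enqueue G, H, I → queue [Q, N, G, H, I]
Visit Q; enqueue A, C, J, K, M → queue [N, G, H, I, A, C, J, K, M]
Visit N; enqueue P → queue [G, H, I, A, C, J, K, M, P]
Visit G; enqueue L → queue [H, I, A, C, J, K, M, P, L]
Visit H → queue [I, A, C, J, K, M, P, L]
Visit I; enqueue O → queue [A, C, J, K, M, P, L, O]
Visit A → queue [C, J, K, M, P, L, O]
Visit C → queue [J, K, M, P, L, O]
Visit J → queue [K, M, P, L, O]
Visit K → queue [M, P, L, O]
Visit M; enqueue F → queue [P, L, O, F]
Visit P → queue [L, O, F]
Visit L → queue [O, F]
Visit O → queue [F]
Visit F → queue []

Visit order: D, B, E, Q, N, G, H, I, A, C, J, K, M, P, L, O, F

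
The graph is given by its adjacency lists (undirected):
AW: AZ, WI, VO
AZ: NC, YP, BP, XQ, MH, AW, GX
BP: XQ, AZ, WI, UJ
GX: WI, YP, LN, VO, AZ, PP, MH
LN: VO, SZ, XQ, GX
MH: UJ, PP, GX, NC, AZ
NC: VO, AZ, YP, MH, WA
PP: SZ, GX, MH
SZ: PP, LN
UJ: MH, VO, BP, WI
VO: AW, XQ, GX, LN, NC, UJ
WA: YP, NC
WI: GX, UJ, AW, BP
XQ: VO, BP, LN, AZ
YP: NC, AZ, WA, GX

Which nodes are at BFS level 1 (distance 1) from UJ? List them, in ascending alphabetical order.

BP, MH, VO, WI

Level 0: UJ
Level 1: BP, MH, VO, WI
Level 2: AW, AZ, GX, LN, NC, PP, XQ
Level 3: SZ, WA, YP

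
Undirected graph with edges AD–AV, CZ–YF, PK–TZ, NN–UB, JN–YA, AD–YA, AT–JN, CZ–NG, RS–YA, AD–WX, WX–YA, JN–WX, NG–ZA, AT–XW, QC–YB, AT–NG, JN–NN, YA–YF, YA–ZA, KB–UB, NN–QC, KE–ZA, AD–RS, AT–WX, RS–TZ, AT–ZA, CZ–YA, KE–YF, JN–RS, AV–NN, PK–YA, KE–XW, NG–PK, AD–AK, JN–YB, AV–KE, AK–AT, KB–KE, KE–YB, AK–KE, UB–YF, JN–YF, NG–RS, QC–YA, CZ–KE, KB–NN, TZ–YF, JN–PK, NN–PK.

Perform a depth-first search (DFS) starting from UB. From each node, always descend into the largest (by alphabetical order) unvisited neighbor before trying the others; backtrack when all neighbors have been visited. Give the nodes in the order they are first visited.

UB, YF, YA, ZA, NG, RS, TZ, PK, NN, QC, YB, KE, XW, AT, WX, JN, AD, AV, AK, KB, CZ

Visit UB
UB → YF
YF → YA
YA → ZA
ZA → NG
NG → RS
RS → TZ
TZ → PK
PK → NN
NN → QC
QC → YB
YB → KE
KE → XW
XW → AT
AT → WX
WX → JN
WX → AD
AD → AV
AD → AK
KE → KB
KE → CZ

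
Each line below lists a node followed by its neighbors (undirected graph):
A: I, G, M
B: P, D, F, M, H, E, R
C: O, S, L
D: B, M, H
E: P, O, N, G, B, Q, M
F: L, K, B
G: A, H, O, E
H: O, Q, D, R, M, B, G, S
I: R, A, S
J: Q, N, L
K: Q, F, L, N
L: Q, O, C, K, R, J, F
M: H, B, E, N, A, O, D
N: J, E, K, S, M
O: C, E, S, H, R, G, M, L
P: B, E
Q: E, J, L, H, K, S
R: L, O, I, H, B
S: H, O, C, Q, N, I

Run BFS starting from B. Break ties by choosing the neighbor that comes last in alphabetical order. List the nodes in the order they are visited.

B, R, P, M, H, F, E, D, O, L, I, N, A, S, Q, G, K, C, J

Visit B; enqueue R, P, M, H, F, E, D → queue [R, P, M, H, F, E, D]
Visit R; enqueue O, L, I → queue [P, M, H, F, E, D, O, L, I]
Visit P → queue [M, H, F, E, D, O, L, I]
Visit M; enqueue N, A → queue [H, F, E, D, O, L, I, N, A]
Visit H; enqueue S, Q, G → queue [F, E, D, O, L, I, N, A, S, Q, G]
Visit F; enqueue K → queue [E, D, O, L, I, N, A, S, Q, G, K]
Visit E → queue [D, O, L, I, N, A, S, Q, G, K]
Visit D → queue [O, L, I, N, A, S, Q, G, K]
Visit O; enqueue C → queue [L, I, N, A, S, Q, G, K, C]
Visit L; enqueue J → queue [I, N, A, S, Q, G, K, C, J]
Visit I → queue [N, A, S, Q, G, K, C, J]
Visit N → queue [A, S, Q, G, K, C, J]
Visit A → queue [S, Q, G, K, C, J]
Visit S → queue [Q, G, K, C, J]
Visit Q → queue [G, K, C, J]
Visit G → queue [K, C, J]
Visit K → queue [C, J]
Visit C → queue [J]
Visit J → queue []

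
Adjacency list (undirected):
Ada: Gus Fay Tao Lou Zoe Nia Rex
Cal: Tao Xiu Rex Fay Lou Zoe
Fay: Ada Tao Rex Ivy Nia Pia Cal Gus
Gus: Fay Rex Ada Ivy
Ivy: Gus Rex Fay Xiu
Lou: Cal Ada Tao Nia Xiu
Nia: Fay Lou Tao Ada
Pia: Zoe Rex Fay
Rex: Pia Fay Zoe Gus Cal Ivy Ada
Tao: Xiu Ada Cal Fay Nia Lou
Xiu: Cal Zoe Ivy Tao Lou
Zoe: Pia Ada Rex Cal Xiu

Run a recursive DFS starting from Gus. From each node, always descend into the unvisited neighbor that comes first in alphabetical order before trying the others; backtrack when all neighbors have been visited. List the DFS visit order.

Gus, Ada, Fay, Cal, Lou, Nia, Tao, Xiu, Ivy, Rex, Pia, Zoe

Visit Gus
Gus → Ada
Ada → Fay
Fay → Cal
Cal → Lou
Lou → Nia
Nia → Tao
Tao → Xiu
Xiu → Ivy
Ivy → Rex
Rex → Pia
Pia → Zoe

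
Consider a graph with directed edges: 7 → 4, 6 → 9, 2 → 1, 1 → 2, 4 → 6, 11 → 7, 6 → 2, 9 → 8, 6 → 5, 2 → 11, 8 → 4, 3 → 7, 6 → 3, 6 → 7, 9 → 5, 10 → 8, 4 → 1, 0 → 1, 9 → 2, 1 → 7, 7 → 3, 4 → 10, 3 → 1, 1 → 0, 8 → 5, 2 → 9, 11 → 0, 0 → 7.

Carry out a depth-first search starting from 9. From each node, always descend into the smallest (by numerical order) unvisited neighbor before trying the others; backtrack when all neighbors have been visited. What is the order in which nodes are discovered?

Visit 9
9 → 2
2 → 1
1 → 0
0 → 7
7 → 3
7 → 4
4 → 6
6 → 5
4 → 10
10 → 8
2 → 11

9, 2, 1, 0, 7, 3, 4, 6, 5, 10, 8, 11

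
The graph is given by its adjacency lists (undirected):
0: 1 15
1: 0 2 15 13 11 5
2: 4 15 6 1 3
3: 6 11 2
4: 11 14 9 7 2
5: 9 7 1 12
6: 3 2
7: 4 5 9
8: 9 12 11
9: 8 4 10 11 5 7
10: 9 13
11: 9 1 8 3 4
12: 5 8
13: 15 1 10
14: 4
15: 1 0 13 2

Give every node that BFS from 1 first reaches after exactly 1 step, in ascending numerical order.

Level 0: 1
Level 1: 0, 2, 5, 11, 13, 15
Level 2: 3, 4, 6, 7, 8, 9, 10, 12
Level 3: 14

0, 2, 5, 11, 13, 15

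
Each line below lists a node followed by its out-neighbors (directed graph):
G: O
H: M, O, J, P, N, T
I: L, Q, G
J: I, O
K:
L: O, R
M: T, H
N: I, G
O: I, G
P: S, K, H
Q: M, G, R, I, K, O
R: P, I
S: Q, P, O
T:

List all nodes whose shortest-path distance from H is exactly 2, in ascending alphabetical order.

Level 0: H
Level 1: J, M, N, O, P, T
Level 2: G, I, K, S
Level 3: L, Q
Level 4: R

G, I, K, S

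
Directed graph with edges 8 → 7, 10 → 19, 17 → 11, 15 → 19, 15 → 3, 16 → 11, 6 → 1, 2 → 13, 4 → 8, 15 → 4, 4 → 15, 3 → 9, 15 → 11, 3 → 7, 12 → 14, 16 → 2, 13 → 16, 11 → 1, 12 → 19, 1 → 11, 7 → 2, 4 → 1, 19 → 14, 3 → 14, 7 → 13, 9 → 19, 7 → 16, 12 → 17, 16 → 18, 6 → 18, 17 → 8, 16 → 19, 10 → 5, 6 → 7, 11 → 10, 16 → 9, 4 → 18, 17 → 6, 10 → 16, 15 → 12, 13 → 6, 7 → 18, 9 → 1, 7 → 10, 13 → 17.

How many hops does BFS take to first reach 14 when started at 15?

2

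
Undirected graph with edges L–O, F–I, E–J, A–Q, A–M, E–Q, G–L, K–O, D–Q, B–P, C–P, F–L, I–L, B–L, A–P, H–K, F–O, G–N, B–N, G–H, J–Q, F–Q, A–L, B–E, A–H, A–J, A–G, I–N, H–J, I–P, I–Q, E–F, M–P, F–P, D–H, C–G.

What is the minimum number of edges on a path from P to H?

Level 0: P
Level 1: A, B, C, F, I, M
Level 2: E, G, H, J, L, N, O, Q
Level 3: D, K
H first appears at level 2.

2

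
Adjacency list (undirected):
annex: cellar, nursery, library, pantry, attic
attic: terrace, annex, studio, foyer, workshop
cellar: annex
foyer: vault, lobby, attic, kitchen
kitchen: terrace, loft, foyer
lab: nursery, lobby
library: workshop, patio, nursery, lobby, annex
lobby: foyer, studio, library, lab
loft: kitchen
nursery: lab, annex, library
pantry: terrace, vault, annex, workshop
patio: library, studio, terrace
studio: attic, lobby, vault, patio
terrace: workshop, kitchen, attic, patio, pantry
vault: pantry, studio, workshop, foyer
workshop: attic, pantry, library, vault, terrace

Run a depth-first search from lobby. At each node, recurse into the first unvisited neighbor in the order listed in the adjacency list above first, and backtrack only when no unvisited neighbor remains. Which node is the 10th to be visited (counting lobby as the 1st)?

Visit lobby
lobby → foyer
foyer → vault
vault → pantry
pantry → terrace
terrace → workshop
workshop → attic
attic → annex
annex → cellar
annex → nursery
nursery → lab
nursery → library
library → patio
patio → studio
terrace → kitchen
kitchen → loft

Visit order: lobby, foyer, vault, pantry, terrace, workshop, attic, annex, cellar, nursery, lab, library, patio, studio, kitchen, loft

nursery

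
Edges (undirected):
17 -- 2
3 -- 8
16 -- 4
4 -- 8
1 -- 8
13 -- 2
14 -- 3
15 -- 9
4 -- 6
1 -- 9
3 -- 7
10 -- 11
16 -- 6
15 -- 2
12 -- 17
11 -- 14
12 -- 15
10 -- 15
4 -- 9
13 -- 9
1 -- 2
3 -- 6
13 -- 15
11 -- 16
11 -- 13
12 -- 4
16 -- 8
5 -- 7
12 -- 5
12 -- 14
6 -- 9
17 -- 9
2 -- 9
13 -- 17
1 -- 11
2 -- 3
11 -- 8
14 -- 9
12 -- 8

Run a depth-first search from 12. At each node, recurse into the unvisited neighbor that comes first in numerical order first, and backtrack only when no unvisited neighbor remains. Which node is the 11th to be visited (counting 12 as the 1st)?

Visit 12
12 → 4
4 → 6
6 → 3
3 → 2
2 → 1
1 → 8
8 → 11
11 → 10
10 → 15
15 → 9
9 → 13
13 → 17
9 → 14
11 → 16
3 → 7
7 → 5

Visit order: 12, 4, 6, 3, 2, 1, 8, 11, 10, 15, 9, 13, 17, 14, 16, 7, 5

9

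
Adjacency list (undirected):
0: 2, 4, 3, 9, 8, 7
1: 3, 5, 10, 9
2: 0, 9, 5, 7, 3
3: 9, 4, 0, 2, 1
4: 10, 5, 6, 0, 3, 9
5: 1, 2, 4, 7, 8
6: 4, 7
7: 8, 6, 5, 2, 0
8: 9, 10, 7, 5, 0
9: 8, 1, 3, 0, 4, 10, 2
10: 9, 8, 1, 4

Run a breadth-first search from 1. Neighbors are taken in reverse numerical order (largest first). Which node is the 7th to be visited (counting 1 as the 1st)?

Visit 1; enqueue 10, 9, 5, 3 → queue [10, 9, 5, 3]
Visit 10; enqueue 8, 4 → queue [9, 5, 3, 8, 4]
Visit 9; enqueue 2, 0 → queue [5, 3, 8, 4, 2, 0]
Visit 5; enqueue 7 → queue [3, 8, 4, 2, 0, 7]
Visit 3 → queue [8, 4, 2, 0, 7]
Visit 8 → queue [4, 2, 0, 7]
Visit 4; enqueue 6 → queue [2, 0, 7, 6]
Visit 2 → queue [0, 7, 6]
Visit 0 → queue [7, 6]
Visit 7 → queue [6]
Visit 6 → queue []

Visit order: 1, 10, 9, 5, 3, 8, 4, 2, 0, 7, 6

4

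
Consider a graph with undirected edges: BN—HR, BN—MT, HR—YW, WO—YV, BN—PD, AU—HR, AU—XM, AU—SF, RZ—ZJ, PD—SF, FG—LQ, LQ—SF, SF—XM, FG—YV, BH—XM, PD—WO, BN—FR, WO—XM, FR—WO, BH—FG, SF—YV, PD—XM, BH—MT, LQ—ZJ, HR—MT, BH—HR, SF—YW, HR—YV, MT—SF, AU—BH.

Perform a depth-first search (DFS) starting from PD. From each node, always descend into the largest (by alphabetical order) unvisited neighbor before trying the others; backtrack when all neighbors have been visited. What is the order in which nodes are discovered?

PD XM WO YV SF YW HR MT BN FR BH FG LQ ZJ RZ AU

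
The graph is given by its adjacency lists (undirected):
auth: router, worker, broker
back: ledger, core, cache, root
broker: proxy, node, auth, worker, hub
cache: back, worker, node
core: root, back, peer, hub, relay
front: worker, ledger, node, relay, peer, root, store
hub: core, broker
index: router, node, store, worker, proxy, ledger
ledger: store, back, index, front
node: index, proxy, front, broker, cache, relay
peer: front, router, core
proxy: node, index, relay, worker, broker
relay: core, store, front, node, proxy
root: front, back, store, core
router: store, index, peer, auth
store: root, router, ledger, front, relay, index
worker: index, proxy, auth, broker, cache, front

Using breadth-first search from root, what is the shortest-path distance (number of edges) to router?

2

Level 0: root
Level 1: back, core, front, store
Level 2: cache, hub, index, ledger, node, peer, relay, router, worker
Level 3: auth, broker, proxy
router first appears at level 2.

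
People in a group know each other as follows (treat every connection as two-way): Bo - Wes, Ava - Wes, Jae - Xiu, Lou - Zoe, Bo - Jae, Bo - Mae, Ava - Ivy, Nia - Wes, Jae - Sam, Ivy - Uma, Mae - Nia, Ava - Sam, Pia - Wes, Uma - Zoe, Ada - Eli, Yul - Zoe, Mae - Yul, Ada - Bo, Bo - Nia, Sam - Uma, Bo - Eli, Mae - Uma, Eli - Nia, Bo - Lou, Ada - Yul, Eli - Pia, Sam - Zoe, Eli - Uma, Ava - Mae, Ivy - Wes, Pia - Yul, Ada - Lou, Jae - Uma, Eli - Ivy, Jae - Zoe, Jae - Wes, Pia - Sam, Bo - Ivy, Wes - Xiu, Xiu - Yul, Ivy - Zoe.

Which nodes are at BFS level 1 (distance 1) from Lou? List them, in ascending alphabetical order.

Level 0: Lou
Level 1: Ada, Bo, Zoe
Level 2: Eli, Ivy, Jae, Mae, Nia, Sam, Uma, Wes, Yul
Level 3: Ava, Pia, Xiu

Ada, Bo, Zoe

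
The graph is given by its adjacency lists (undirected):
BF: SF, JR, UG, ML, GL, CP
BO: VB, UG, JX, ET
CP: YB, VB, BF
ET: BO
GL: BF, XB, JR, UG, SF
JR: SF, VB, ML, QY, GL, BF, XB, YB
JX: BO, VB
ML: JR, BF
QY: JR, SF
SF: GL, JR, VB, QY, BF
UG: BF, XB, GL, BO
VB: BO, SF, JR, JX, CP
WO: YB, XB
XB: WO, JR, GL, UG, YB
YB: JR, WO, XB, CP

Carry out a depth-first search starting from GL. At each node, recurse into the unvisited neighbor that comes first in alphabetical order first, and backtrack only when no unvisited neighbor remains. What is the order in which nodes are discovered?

GL BF CP VB BO ET JX UG XB JR ML QY SF YB WO

Visit GL
GL → BF
BF → CP
CP → VB
VB → BO
BO → ET
BO → JX
BO → UG
UG → XB
XB → JR
JR → ML
JR → QY
QY → SF
JR → YB
YB → WO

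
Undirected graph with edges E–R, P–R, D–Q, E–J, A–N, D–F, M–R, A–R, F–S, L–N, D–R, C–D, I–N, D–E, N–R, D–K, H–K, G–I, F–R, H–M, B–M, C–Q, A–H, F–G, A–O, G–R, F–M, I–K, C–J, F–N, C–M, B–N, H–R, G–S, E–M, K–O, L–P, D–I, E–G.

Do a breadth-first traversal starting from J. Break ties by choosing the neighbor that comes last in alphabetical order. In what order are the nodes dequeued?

Visit J; enqueue E, C → queue [E, C]
Visit E; enqueue R, M, G, D → queue [C, R, M, G, D]
Visit C; enqueue Q → queue [R, M, G, D, Q]
Visit R; enqueue P, N, H, F, A → queue [M, G, D, Q, P, N, H, F, A]
Visit M; enqueue B → queue [G, D, Q, P, N, H, F, A, B]
Visit G; enqueue S, I → queue [D, Q, P, N, H, F, A, B, S, I]
Visit D; enqueue K → queue [Q, P, N, H, F, A, B, S, I, K]
Visit Q → queue [P, N, H, F, A, B, S, I, K]
Visit P; enqueue L → queue [N, H, F, A, B, S, I, K, L]
Visit N → queue [H, F, A, B, S, I, K, L]
Visit H → queue [F, A, B, S, I, K, L]
Visit F → queue [A, B, S, I, K, L]
Visit A; enqueue O → queue [B, S, I, K, L, O]
Visit B → queue [S, I, K, L, O]
Visit S → queue [I, K, L, O]
Visit I → queue [K, L, O]
Visit K → queue [L, O]
Visit L → queue [O]
Visit O → queue []

J, E, C, R, M, G, D, Q, P, N, H, F, A, B, S, I, K, L, O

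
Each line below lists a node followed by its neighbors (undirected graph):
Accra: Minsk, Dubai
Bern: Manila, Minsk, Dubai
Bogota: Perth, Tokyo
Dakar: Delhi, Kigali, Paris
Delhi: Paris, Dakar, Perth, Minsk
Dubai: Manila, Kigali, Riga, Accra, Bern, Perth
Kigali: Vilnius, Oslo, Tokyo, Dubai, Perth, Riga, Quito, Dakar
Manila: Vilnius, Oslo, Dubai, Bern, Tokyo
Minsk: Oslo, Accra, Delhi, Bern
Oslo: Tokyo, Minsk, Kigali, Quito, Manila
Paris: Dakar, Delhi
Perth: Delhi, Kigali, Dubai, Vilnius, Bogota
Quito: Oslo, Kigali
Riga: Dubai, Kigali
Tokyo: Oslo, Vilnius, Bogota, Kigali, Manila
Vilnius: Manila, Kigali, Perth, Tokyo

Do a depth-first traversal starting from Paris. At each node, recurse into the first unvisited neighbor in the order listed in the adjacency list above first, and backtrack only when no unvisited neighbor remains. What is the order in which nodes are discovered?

Visit Paris
Paris → Dakar
Dakar → Delhi
Delhi → Perth
Perth → Kigali
Kigali → Vilnius
Vilnius → Manila
Manila → Oslo
Oslo → Tokyo
Tokyo → Bogota
Oslo → Minsk
Minsk → Accra
Accra → Dubai
Dubai → Riga
Dubai → Bern
Oslo → Quito

Paris Dakar Delhi Perth Kigali Vilnius Manila Oslo Tokyo Bogota Minsk Accra Dubai Riga Bern Quito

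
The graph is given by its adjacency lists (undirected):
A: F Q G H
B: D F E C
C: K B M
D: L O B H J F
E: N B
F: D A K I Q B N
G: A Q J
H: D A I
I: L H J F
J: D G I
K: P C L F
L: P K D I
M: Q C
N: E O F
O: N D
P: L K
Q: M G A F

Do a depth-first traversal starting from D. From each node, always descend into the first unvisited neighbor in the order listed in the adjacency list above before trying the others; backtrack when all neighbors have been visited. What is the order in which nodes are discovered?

Visit D
D → L
L → P
P → K
K → C
C → B
B → F
F → A
A → Q
Q → M
Q → G
G → J
J → I
I → H
F → N
N → E
N → O

D L P K C B F A Q M G J I H N E O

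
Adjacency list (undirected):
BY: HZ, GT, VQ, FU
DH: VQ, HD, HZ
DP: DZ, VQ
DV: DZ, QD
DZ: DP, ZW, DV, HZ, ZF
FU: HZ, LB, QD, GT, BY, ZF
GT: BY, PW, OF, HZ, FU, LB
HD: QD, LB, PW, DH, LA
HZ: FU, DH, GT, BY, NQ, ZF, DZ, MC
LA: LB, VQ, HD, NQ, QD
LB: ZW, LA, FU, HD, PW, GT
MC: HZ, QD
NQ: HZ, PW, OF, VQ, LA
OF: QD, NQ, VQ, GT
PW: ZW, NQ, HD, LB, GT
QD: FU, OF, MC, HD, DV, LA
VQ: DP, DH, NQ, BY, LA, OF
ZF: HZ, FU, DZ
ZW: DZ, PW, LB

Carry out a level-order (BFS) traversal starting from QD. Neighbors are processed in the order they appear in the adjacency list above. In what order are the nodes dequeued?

QD, FU, OF, MC, HD, DV, LA, HZ, LB, GT, BY, ZF, NQ, VQ, PW, DH, DZ, ZW, DP

Visit QD; enqueue FU, OF, MC, HD, DV, LA → queue [FU, OF, MC, HD, DV, LA]
Visit FU; enqueue HZ, LB, GT, BY, ZF → queue [OF, MC, HD, DV, LA, HZ, LB, GT, BY, ZF]
Visit OF; enqueue NQ, VQ → queue [MC, HD, DV, LA, HZ, LB, GT, BY, ZF, NQ, VQ]
Visit MC → queue [HD, DV, LA, HZ, LB, GT, BY, ZF, NQ, VQ]
Visit HD; enqueue PW, DH → queue [DV, LA, HZ, LB, GT, BY, ZF, NQ, VQ, PW, DH]
Visit DV; enqueue DZ → queue [LA, HZ, LB, GT, BY, ZF, NQ, VQ, PW, DH, DZ]
Visit LA → queue [HZ, LB, GT, BY, ZF, NQ, VQ, PW, DH, DZ]
Visit HZ → queue [LB, GT, BY, ZF, NQ, VQ, PW, DH, DZ]
Visit LB; enqueue ZW → queue [GT, BY, ZF, NQ, VQ, PW, DH, DZ, ZW]
Visit GT → queue [BY, ZF, NQ, VQ, PW, DH, DZ, ZW]
Visit BY → queue [ZF, NQ, VQ, PW, DH, DZ, ZW]
Visit ZF → queue [NQ, VQ, PW, DH, DZ, ZW]
Visit NQ → queue [VQ, PW, DH, DZ, ZW]
Visit VQ; enqueue DP → queue [PW, DH, DZ, ZW, DP]
Visit PW → queue [DH, DZ, ZW, DP]
Visit DH → queue [DZ, ZW, DP]
Visit DZ → queue [ZW, DP]
Visit ZW → queue [DP]
Visit DP → queue []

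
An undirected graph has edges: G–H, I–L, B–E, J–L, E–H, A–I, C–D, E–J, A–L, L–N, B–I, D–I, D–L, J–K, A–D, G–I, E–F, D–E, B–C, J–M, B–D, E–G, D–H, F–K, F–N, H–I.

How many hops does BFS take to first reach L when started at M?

2

Level 0: M
Level 1: J
Level 2: E, K, L
Level 3: A, B, D, F, G, H, I, N
Level 4: C
L first appears at level 2.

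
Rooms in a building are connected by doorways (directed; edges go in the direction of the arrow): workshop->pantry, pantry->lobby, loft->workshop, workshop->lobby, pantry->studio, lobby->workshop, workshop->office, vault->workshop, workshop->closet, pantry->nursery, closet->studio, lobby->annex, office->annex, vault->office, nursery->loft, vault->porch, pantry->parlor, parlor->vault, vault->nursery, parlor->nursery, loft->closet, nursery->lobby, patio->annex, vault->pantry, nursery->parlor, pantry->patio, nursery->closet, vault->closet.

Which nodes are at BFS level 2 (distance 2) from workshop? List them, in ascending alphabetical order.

annex, nursery, parlor, patio, studio

Level 0: workshop
Level 1: closet, lobby, office, pantry
Level 2: annex, nursery, parlor, patio, studio
Level 3: loft, vault
Level 4: porch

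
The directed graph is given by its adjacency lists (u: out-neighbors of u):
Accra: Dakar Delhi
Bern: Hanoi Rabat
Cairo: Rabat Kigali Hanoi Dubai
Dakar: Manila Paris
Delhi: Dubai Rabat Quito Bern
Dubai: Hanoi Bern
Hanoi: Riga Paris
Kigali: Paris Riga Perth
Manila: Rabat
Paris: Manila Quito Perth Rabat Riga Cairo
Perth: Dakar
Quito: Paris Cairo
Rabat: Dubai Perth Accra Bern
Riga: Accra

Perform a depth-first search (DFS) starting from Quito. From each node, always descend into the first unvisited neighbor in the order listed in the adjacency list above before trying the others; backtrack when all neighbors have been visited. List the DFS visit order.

Visit Quito
Quito → Paris
Paris → Manila
Manila → Rabat
Rabat → Dubai
Dubai → Hanoi
Hanoi → Riga
Riga → Accra
Accra → Dakar
Accra → Delhi
Delhi → Bern
Rabat → Perth
Paris → Cairo
Cairo → Kigali

Quito, Paris, Manila, Rabat, Dubai, Hanoi, Riga, Accra, Dakar, Delhi, Bern, Perth, Cairo, Kigali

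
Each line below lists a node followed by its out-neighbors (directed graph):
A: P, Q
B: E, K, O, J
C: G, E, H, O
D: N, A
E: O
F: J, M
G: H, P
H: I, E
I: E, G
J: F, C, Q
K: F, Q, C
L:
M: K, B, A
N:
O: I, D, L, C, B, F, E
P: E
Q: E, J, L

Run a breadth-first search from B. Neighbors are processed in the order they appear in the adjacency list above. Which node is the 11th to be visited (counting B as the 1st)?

Visit B; enqueue E, K, O, J → queue [E, K, O, J]
Visit E → queue [K, O, J]
Visit K; enqueue F, Q, C → queue [O, J, F, Q, C]
Visit O; enqueue I, D, L → queue [J, F, Q, C, I, D, L]
Visit J → queue [F, Q, C, I, D, L]
Visit F; enqueue M → queue [Q, C, I, D, L, M]
Visit Q → queue [C, I, D, L, M]
Visit C; enqueue G, H → queue [I, D, L, M, G, H]
Visit I → queue [D, L, M, G, H]
Visit D; enqueue N, A → queue [L, M, G, H, N, A]
Visit L → queue [M, G, H, N, A]
Visit M → queue [G, H, N, A]
Visit G; enqueue P → queue [H, N, A, P]
Visit H → queue [N, A, P]
Visit N → queue [A, P]
Visit A → queue [P]
Visit P → queue []

Visit order: B, E, K, O, J, F, Q, C, I, D, L, M, G, H, N, A, P

L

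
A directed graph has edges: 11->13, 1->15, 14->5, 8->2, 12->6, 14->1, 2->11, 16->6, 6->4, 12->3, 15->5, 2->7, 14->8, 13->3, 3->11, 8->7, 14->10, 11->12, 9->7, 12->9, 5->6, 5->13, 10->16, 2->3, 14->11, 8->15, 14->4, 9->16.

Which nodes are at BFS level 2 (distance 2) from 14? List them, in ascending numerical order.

Level 0: 14
Level 1: 1, 4, 5, 8, 10, 11
Level 2: 2, 6, 7, 12, 13, 15, 16
Level 3: 3, 9

2, 6, 7, 12, 13, 15, 16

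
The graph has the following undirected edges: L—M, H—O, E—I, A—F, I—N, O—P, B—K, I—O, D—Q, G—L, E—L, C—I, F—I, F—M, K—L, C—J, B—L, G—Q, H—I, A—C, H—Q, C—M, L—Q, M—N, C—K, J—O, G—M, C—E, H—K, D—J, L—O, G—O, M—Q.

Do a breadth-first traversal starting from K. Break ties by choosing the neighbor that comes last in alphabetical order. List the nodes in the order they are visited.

K → L → H → C → B → Q → O → M → G → E → I → J → A → D → P → N → F

Visit K; enqueue L, H, C, B → queue [L, H, C, B]
Visit L; enqueue Q, O, M, G, E → queue [H, C, B, Q, O, M, G, E]
Visit H; enqueue I → queue [C, B, Q, O, M, G, E, I]
Visit C; enqueue J, A → queue [B, Q, O, M, G, E, I, J, A]
Visit B → queue [Q, O, M, G, E, I, J, A]
Visit Q; enqueue D → queue [O, M, G, E, I, J, A, D]
Visit O; enqueue P → queue [M, G, E, I, J, A, D, P]
Visit M; enqueue N, F → queue [G, E, I, J, A, D, P, N, F]
Visit G → queue [E, I, J, A, D, P, N, F]
Visit E → queue [I, J, A, D, P, N, F]
Visit I → queue [J, A, D, P, N, F]
Visit J → queue [A, D, P, N, F]
Visit A → queue [D, P, N, F]
Visit D → queue [P, N, F]
Visit P → queue [N, F]
Visit N → queue [F]
Visit F → queue []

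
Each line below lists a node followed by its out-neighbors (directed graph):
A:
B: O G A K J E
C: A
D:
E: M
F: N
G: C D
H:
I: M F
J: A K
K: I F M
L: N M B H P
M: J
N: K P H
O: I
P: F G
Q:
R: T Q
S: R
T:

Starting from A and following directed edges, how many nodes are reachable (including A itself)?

BFS from A visits: A
Reachable nodes: 1 of 20 total.

1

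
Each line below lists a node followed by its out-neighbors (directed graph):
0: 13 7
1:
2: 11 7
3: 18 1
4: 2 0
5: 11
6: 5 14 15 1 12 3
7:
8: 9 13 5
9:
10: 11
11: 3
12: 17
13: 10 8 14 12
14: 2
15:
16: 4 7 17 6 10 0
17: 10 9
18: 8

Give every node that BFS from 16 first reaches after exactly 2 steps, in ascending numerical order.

Level 0: 16
Level 1: 0, 4, 6, 7, 10, 17
Level 2: 1, 2, 3, 5, 9, 11, 12, 13, 14, 15
Level 3: 8, 18

1, 2, 3, 5, 9, 11, 12, 13, 14, 15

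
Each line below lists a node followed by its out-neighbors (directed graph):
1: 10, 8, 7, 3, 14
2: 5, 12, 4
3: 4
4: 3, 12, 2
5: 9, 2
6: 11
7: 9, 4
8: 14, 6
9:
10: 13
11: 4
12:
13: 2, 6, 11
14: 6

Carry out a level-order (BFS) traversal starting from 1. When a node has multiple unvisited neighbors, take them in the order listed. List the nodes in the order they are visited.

Visit 1; enqueue 10, 8, 7, 3, 14 → queue [10, 8, 7, 3, 14]
Visit 10; enqueue 13 → queue [8, 7, 3, 14, 13]
Visit 8; enqueue 6 → queue [7, 3, 14, 13, 6]
Visit 7; enqueue 9, 4 → queue [3, 14, 13, 6, 9, 4]
Visit 3 → queue [14, 13, 6, 9, 4]
Visit 14 → queue [13, 6, 9, 4]
Visit 13; enqueue 2, 11 → queue [6, 9, 4, 2, 11]
Visit 6 → queue [9, 4, 2, 11]
Visit 9 → queue [4, 2, 11]
Visit 4; enqueue 12 → queue [2, 11, 12]
Visit 2; enqueue 5 → queue [11, 12, 5]
Visit 11 → queue [12, 5]
Visit 12 → queue [5]
Visit 5 → queue []

1 -> 10 -> 8 -> 7 -> 3 -> 14 -> 13 -> 6 -> 9 -> 4 -> 2 -> 11 -> 12 -> 5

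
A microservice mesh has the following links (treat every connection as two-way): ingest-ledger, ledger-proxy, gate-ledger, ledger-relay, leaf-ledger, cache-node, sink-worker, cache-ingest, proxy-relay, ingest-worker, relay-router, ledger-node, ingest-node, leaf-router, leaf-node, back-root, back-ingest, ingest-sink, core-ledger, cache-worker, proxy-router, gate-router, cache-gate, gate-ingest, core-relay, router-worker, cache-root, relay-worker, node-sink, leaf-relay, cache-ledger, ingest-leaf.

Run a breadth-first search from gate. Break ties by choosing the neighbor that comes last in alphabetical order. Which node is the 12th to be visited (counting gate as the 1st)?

sink

Visit gate; enqueue router, ledger, ingest, cache → queue [router, ledger, ingest, cache]
Visit router; enqueue worker, relay, proxy, leaf → queue [ledger, ingest, cache, worker, relay, proxy, leaf]
Visit ledger; enqueue node, core → queue [ingest, cache, worker, relay, proxy, leaf, node, core]
Visit ingest; enqueue sink, back → queue [cache, worker, relay, proxy, leaf, node, core, sink, back]
Visit cache; enqueue root → queue [worker, relay, proxy, leaf, node, core, sink, back, root]
Visit worker → queue [relay, proxy, leaf, node, core, sink, back, root]
Visit relay → queue [proxy, leaf, node, core, sink, back, root]
Visit proxy → queue [leaf, node, core, sink, back, root]
Visit leaf → queue [node, core, sink, back, root]
Visit node → queue [core, sink, back, root]
Visit core → queue [sink, back, root]
Visit sink → queue [back, root]
Visit back → queue [root]
Visit root → queue []

Visit order: gate, router, ledger, ingest, cache, worker, relay, proxy, leaf, node, core, sink, back, root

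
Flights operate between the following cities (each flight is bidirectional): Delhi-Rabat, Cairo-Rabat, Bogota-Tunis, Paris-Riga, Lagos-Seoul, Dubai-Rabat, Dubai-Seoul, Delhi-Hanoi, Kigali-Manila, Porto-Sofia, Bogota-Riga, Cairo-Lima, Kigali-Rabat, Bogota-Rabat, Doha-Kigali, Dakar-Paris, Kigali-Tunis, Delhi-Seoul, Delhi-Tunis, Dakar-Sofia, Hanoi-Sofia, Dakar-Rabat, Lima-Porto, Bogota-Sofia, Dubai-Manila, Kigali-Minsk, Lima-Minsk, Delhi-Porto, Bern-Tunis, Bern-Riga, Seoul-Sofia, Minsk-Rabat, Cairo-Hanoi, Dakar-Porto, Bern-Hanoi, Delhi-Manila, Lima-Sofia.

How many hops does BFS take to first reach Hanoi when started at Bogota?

Level 0: Bogota
Level 1: Rabat, Riga, Sofia, Tunis
Level 2: Bern, Cairo, Dakar, Delhi, Dubai, Hanoi, Kigali, Lima, Minsk, Paris, Porto, Seoul
Level 3: Doha, Lagos, Manila
Hanoi first appears at level 2.

2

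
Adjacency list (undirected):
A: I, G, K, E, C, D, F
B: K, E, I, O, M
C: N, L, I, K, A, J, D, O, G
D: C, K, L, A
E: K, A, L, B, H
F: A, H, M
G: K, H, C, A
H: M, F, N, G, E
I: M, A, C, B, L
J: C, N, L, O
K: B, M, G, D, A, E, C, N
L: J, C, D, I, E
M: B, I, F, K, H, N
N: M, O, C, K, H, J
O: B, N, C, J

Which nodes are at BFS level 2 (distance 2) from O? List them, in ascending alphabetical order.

Level 0: O
Level 1: B, C, J, N
Level 2: A, D, E, G, H, I, K, L, M
Level 3: F

A, D, E, G, H, I, K, L, M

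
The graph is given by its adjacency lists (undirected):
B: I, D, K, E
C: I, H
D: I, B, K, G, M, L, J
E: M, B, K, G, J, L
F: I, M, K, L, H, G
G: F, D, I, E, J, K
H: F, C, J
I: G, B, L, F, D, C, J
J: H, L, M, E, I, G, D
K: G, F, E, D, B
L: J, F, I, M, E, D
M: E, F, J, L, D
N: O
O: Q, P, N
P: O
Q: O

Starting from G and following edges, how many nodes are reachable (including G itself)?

BFS from G visits: G, D, E, F, I, J, K, B, L, M, H, C
Reachable nodes: 12 of 16 total.

12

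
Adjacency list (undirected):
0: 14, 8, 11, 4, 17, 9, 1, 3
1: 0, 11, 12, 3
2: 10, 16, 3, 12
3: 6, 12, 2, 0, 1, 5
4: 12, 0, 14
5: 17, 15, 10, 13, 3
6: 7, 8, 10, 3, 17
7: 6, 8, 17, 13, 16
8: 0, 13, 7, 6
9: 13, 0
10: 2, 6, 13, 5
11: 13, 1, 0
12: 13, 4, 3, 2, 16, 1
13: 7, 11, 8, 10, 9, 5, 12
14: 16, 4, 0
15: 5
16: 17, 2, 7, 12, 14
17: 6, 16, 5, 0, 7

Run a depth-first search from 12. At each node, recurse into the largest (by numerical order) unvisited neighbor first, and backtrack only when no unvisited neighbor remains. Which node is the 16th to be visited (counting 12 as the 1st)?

14

Visit 12
12 → 16
16 → 17
17 → 7
7 → 13
13 → 11
11 → 1
1 → 3
3 → 6
6 → 10
10 → 5
5 → 15
10 → 2
6 → 8
8 → 0
0 → 14
14 → 4
0 → 9

Visit order: 12, 16, 17, 7, 13, 11, 1, 3, 6, 10, 5, 15, 2, 8, 0, 14, 4, 9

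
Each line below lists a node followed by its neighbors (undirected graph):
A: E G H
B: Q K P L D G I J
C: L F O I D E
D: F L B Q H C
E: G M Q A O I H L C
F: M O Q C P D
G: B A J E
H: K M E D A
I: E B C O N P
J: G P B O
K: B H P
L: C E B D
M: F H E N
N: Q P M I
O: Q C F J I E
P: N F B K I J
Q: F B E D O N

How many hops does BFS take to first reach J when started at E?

Level 0: E
Level 1: A, C, G, H, I, L, M, O, Q
Level 2: B, D, F, J, K, N, P
J first appears at level 2.

2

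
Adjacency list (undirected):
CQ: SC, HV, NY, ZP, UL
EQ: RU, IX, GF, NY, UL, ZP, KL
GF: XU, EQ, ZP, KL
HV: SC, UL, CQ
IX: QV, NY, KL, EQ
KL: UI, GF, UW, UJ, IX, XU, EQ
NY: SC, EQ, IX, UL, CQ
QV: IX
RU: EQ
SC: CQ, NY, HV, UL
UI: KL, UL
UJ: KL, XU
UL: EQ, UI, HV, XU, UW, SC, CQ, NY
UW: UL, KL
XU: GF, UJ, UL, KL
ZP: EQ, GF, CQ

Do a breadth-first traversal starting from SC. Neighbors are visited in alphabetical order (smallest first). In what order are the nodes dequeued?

Visit SC; enqueue CQ, HV, NY, UL → queue [CQ, HV, NY, UL]
Visit CQ; enqueue ZP → queue [HV, NY, UL, ZP]
Visit HV → queue [NY, UL, ZP]
Visit NY; enqueue EQ, IX → queue [UL, ZP, EQ, IX]
Visit UL; enqueue UI, UW, XU → queue [ZP, EQ, IX, UI, UW, XU]
Visit ZP; enqueue GF → queue [EQ, IX, UI, UW, XU, GF]
Visit EQ; enqueue KL, RU → queue [IX, UI, UW, XU, GF, KL, RU]
Visit IX; enqueue QV → queue [UI, UW, XU, GF, KL, RU, QV]
Visit UI → queue [UW, XU, GF, KL, RU, QV]
Visit UW → queue [XU, GF, KL, RU, QV]
Visit XU; enqueue UJ → queue [GF, KL, RU, QV, UJ]
Visit GF → queue [KL, RU, QV, UJ]
Visit KL → queue [RU, QV, UJ]
Visit RU → queue [QV, UJ]
Visit QV → queue [UJ]
Visit UJ → queue []

SC -> CQ -> HV -> NY -> UL -> ZP -> EQ -> IX -> UI -> UW -> XU -> GF -> KL -> RU -> QV -> UJ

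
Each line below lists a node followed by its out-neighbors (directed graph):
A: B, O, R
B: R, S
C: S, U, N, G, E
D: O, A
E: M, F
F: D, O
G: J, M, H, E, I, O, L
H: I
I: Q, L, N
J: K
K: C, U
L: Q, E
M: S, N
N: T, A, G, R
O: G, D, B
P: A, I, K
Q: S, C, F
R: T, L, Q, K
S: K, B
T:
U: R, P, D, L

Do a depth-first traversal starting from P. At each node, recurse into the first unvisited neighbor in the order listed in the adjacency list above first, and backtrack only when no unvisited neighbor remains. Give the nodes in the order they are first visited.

P, A, B, R, T, L, Q, S, K, C, U, D, O, G, J, M, N, H, I, E, F

Visit P
P → A
A → B
B → R
R → T
R → L
L → Q
Q → S
S → K
K → C
C → U
U → D
D → O
O → G
G → J
G → M
M → N
G → H
H → I
G → E
E → F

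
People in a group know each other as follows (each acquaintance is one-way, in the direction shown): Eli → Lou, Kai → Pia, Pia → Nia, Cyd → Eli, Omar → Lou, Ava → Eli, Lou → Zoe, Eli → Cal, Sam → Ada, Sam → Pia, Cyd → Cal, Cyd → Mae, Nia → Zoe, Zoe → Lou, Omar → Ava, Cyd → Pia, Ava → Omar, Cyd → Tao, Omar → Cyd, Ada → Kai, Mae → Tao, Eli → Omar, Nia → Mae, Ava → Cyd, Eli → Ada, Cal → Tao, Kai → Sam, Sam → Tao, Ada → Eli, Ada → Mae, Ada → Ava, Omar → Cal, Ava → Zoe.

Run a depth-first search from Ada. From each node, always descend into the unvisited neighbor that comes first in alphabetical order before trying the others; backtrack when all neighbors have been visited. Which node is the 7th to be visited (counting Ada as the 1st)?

Visit Ada
Ada → Ava
Ava → Cyd
Cyd → Cal
Cal → Tao
Cyd → Eli
Eli → Lou
Lou → Zoe
Eli → Omar
Cyd → Mae
Cyd → Pia
Pia → Nia
Ada → Kai
Kai → Sam

Visit order: Ada, Ava, Cyd, Cal, Tao, Eli, Lou, Zoe, Omar, Mae, Pia, Nia, Kai, Sam

Lou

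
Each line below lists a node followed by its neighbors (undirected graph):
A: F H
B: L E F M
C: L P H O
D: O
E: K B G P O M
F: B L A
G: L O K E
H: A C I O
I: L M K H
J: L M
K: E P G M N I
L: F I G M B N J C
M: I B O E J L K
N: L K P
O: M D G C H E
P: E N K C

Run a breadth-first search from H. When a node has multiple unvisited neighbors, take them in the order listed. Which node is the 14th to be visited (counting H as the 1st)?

B

Visit H; enqueue A, C, I, O → queue [A, C, I, O]
Visit A; enqueue F → queue [C, I, O, F]
Visit C; enqueue L, P → queue [I, O, F, L, P]
Visit I; enqueue M, K → queue [O, F, L, P, M, K]
Visit O; enqueue D, G, E → queue [F, L, P, M, K, D, G, E]
Visit F; enqueue B → queue [L, P, M, K, D, G, E, B]
Visit L; enqueue N, J → queue [P, M, K, D, G, E, B, N, J]
Visit P → queue [M, K, D, G, E, B, N, J]
Visit M → queue [K, D, G, E, B, N, J]
Visit K → queue [D, G, E, B, N, J]
Visit D → queue [G, E, B, N, J]
Visit G → queue [E, B, N, J]
Visit E → queue [B, N, J]
Visit B → queue [N, J]
Visit N → queue [J]
Visit J → queue []

Visit order: H, A, C, I, O, F, L, P, M, K, D, G, E, B, N, J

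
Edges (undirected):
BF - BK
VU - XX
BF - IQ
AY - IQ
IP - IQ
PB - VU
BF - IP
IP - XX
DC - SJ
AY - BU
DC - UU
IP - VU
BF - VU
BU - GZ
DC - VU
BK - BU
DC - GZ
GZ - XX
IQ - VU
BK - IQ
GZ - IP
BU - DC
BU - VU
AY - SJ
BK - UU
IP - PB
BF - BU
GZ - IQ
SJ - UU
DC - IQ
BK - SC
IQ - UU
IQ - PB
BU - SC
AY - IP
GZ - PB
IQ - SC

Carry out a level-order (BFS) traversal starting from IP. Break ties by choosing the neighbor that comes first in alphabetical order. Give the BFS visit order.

Visit IP; enqueue AY, BF, GZ, IQ, PB, VU, XX → queue [AY, BF, GZ, IQ, PB, VU, XX]
Visit AY; enqueue BU, SJ → queue [BF, GZ, IQ, PB, VU, XX, BU, SJ]
Visit BF; enqueue BK → queue [GZ, IQ, PB, VU, XX, BU, SJ, BK]
Visit GZ; enqueue DC → queue [IQ, PB, VU, XX, BU, SJ, BK, DC]
Visit IQ; enqueue SC, UU → queue [PB, VU, XX, BU, SJ, BK, DC, SC, UU]
Visit PB → queue [VU, XX, BU, SJ, BK, DC, SC, UU]
Visit VU → queue [XX, BU, SJ, BK, DC, SC, UU]
Visit XX → queue [BU, SJ, BK, DC, SC, UU]
Visit BU → queue [SJ, BK, DC, SC, UU]
Visit SJ → queue [BK, DC, SC, UU]
Visit BK → queue [DC, SC, UU]
Visit DC → queue [SC, UU]
Visit SC → queue [UU]
Visit UU → queue []

IP, AY, BF, GZ, IQ, PB, VU, XX, BU, SJ, BK, DC, SC, UU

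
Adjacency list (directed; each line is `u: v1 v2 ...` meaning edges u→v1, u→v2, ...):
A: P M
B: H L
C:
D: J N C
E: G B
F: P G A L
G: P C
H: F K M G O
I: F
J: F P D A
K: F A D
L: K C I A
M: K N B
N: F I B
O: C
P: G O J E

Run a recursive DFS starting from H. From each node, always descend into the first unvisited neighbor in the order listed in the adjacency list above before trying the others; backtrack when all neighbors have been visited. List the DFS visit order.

H, F, P, G, C, O, J, D, N, I, B, L, K, A, M, E

Visit H
H → F
F → P
P → G
G → C
P → O
P → J
J → D
D → N
N → I
N → B
B → L
L → K
K → A
A → M
P → E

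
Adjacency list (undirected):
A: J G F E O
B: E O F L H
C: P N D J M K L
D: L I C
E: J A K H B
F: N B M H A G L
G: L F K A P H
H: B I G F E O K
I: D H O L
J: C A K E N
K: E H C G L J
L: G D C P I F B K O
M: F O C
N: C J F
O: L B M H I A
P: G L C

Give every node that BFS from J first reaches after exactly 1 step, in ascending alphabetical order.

A, C, E, K, N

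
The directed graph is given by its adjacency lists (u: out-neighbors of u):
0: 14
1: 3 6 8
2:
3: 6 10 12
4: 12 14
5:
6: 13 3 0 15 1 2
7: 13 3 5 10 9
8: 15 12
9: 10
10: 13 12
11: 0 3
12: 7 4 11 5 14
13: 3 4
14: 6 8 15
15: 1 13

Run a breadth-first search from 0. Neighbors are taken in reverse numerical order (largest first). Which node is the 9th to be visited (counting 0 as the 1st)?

3

Visit 0; enqueue 14 → queue [14]
Visit 14; enqueue 15, 8, 6 → queue [15, 8, 6]
Visit 15; enqueue 13, 1 → queue [8, 6, 13, 1]
Visit 8; enqueue 12 → queue [6, 13, 1, 12]
Visit 6; enqueue 3, 2 → queue [13, 1, 12, 3, 2]
Visit 13; enqueue 4 → queue [1, 12, 3, 2, 4]
Visit 1 → queue [12, 3, 2, 4]
Visit 12; enqueue 11, 7, 5 → queue [3, 2, 4, 11, 7, 5]
Visit 3; enqueue 10 → queue [2, 4, 11, 7, 5, 10]
Visit 2 → queue [4, 11, 7, 5, 10]
Visit 4 → queue [11, 7, 5, 10]
Visit 11 → queue [7, 5, 10]
Visit 7; enqueue 9 → queue [5, 10, 9]
Visit 5 → queue [10, 9]
Visit 10 → queue [9]
Visit 9 → queue []

Visit order: 0, 14, 15, 8, 6, 13, 1, 12, 3, 2, 4, 11, 7, 5, 10, 9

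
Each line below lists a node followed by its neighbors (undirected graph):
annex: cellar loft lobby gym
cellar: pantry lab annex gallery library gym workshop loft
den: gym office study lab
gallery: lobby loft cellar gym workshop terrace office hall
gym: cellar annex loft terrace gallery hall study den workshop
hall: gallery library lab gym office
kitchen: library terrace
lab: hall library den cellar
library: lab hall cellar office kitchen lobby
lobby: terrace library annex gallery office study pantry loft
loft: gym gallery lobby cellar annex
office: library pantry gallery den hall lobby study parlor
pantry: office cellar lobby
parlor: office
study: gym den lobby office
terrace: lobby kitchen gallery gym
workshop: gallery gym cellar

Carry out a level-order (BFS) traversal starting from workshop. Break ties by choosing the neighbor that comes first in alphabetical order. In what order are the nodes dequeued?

Visit workshop; enqueue cellar, gallery, gym → queue [cellar, gallery, gym]
Visit cellar; enqueue annex, lab, library, loft, pantry → queue [gallery, gym, annex, lab, library, loft, pantry]
Visit gallery; enqueue hall, lobby, office, terrace → queue [gym, annex, lab, library, loft, pantry, hall, lobby, office, terrace]
Visit gym; enqueue den, study → queue [annex, lab, library, loft, pantry, hall, lobby, office, terrace, den, study]
Visit annex → queue [lab, library, loft, pantry, hall, lobby, office, terrace, den, study]
Visit lab → queue [library, loft, pantry, hall, lobby, office, terrace, den, study]
Visit library; enqueue kitchen → queue [loft, pantry, hall, lobby, office, terrace, den, study, kitchen]
Visit loft → queue [pantry, hall, lobby, office, terrace, den, study, kitchen]
Visit pantry → queue [hall, lobby, office, terrace, den, study, kitchen]
Visit hall → queue [lobby, office, terrace, den, study, kitchen]
Visit lobby → queue [office, terrace, den, study, kitchen]
Visit office; enqueue parlor → queue [terrace, den, study, kitchen, parlor]
Visit terrace → queue [den, study, kitchen, parlor]
Visit den → queue [study, kitchen, parlor]
Visit study → queue [kitchen, parlor]
Visit kitchen → queue [parlor]
Visit parlor → queue []

workshop cellar gallery gym annex lab library loft pantry hall lobby office terrace den study kitchen parlor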